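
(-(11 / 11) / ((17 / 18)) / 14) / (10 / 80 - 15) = 72 / 14161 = 0.01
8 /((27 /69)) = 184 /9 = 20.44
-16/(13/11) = -176/13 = -13.54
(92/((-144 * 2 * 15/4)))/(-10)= 23/2700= 0.01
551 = 551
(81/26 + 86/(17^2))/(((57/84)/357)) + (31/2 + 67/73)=1110850983/613054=1812.00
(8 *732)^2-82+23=34292677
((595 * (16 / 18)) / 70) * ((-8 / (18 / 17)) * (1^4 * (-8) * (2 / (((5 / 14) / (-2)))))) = -2071552 / 405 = -5114.94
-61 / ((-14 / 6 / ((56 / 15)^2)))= 27328 / 75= 364.37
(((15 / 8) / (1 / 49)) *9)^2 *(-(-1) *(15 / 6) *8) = 218791125 / 16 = 13674445.31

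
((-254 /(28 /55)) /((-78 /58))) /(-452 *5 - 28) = -18415 /113568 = -0.16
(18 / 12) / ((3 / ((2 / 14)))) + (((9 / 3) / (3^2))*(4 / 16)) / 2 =19 / 168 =0.11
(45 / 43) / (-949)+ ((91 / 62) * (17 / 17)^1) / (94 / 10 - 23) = -18756905 / 172042312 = -0.11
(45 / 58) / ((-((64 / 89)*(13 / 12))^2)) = -3208005 / 2509312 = -1.28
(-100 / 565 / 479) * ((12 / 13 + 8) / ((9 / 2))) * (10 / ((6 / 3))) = -23200 / 6332859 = -0.00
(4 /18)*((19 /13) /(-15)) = -38 /1755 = -0.02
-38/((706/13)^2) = -3211/249218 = -0.01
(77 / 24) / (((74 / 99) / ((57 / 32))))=144837 / 18944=7.65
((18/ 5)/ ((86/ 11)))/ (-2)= -0.23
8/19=0.42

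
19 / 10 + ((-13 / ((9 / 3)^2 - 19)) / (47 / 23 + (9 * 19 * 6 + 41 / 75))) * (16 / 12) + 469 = 321357437 / 682430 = 470.90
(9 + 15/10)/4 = 21/8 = 2.62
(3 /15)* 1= 1 /5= 0.20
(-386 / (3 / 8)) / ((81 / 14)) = -43232 / 243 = -177.91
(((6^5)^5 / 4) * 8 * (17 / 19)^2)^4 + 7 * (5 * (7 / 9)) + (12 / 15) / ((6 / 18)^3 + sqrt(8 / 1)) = 5832 * sqrt(2) / 29155 + 19133391027764190611266168378734130844220206017519104864094858413734237172354720250894956620243 / 4456402024143195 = 4293461614124199216419630000000000000000000000000000000000000000000000000000000.00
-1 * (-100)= 100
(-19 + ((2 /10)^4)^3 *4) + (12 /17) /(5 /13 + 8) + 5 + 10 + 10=6.08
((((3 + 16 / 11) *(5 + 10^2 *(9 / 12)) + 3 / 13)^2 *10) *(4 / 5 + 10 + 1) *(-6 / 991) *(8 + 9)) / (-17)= 1841002522692 / 20264959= 90846.59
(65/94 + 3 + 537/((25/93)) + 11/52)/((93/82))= 5014065439/2841150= 1764.80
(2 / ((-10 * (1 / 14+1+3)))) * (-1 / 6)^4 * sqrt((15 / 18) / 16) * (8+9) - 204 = -204 - 119 * sqrt(30) / 4432320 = -204.00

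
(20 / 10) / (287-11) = 1 / 138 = 0.01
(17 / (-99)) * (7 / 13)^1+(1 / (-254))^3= -1950061903 / 21090151368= -0.09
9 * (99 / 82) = 891 / 82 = 10.87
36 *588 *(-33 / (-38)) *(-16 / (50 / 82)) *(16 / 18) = -203664384 / 475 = -428767.12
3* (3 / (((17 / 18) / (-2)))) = -324 / 17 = -19.06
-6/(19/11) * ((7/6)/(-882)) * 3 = 11/798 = 0.01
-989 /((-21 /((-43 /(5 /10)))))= -85054 /21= -4050.19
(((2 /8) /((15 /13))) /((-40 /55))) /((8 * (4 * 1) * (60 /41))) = -5863 /921600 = -0.01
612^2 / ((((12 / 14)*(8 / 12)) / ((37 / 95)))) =24251724 / 95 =255281.31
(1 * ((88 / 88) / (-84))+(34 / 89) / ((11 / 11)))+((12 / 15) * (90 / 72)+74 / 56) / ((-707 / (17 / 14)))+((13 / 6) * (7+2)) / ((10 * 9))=215627557 / 369987240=0.58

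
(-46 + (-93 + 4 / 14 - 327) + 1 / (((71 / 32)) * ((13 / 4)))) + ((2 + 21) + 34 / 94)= -134285770 / 303667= -442.21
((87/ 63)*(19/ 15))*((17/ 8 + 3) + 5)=4959/ 280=17.71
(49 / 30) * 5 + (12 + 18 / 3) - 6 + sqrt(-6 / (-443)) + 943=sqrt(2658) / 443 + 5779 / 6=963.28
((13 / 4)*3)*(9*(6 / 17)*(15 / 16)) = 15795 / 544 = 29.03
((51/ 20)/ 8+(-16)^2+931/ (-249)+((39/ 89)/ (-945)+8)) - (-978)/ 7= 29806246943/ 74460960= 400.29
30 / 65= 6 / 13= 0.46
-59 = -59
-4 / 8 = -1 / 2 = -0.50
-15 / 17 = -0.88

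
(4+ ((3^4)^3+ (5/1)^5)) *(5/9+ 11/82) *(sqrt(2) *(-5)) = -2607059.87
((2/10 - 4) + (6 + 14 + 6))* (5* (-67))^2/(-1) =-2491395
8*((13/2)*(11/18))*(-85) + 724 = -17794/9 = -1977.11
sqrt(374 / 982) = sqrt(91817) / 491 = 0.62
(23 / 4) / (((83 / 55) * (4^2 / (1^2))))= 1265 / 5312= 0.24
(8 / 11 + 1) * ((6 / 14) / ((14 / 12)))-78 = -41700 / 539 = -77.37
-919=-919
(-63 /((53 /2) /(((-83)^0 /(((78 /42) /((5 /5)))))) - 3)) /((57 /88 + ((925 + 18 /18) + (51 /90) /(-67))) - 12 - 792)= -78004080 /7017502399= -0.01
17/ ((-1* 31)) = -17/ 31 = -0.55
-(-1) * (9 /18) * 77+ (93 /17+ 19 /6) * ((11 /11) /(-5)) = 9377 /255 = 36.77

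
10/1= 10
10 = 10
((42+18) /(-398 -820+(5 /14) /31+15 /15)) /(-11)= 0.00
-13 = -13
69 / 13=5.31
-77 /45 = -1.71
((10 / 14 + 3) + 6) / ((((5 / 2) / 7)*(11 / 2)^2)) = 544 / 605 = 0.90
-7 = -7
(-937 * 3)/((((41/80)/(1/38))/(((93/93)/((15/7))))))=-52472/779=-67.36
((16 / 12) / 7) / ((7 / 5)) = 20 / 147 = 0.14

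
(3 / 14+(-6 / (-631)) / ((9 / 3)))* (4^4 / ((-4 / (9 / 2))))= -276624 / 4417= -62.63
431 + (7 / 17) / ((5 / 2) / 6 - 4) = 314977 / 731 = 430.89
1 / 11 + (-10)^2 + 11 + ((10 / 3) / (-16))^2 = 704147 / 6336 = 111.13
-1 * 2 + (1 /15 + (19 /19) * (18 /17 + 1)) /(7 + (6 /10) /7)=-10751 /6324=-1.70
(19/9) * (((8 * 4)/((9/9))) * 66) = 13376/3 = 4458.67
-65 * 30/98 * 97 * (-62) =5863650/49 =119666.33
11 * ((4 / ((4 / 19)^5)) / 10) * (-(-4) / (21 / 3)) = 27237089 / 4480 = 6079.71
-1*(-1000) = 1000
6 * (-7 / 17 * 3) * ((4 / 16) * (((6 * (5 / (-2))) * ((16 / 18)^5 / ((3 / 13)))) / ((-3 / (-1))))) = 7454720 / 334611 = 22.28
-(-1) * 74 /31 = 74 /31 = 2.39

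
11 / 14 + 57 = 809 / 14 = 57.79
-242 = -242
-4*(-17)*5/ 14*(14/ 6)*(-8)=-1360/ 3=-453.33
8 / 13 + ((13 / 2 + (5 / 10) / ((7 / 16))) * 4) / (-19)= -1718 / 1729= -0.99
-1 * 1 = -1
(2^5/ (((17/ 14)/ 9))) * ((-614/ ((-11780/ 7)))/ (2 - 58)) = -77364/ 50065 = -1.55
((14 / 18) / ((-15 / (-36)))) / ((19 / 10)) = 56 / 57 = 0.98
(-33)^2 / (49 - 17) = 1089 / 32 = 34.03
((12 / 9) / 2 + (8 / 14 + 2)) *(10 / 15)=136 / 63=2.16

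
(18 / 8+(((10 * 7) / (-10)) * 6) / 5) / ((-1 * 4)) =1.54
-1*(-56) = 56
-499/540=-0.92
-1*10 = -10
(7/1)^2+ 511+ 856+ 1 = 1417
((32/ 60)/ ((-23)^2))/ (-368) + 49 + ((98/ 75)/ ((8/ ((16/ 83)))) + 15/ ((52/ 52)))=3233144883/ 50493050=64.03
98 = 98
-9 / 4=-2.25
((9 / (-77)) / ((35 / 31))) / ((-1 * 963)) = 31 / 288365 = 0.00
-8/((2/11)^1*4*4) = -11/4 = -2.75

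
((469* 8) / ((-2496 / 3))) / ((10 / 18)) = -4221 / 520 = -8.12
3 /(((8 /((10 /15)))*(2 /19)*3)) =19 /24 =0.79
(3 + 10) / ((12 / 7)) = 91 / 12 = 7.58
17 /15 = 1.13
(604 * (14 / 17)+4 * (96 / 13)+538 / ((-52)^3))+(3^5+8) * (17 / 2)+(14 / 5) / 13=15899689119 / 5975840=2660.66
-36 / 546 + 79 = 78.93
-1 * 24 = -24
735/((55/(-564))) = -7537.09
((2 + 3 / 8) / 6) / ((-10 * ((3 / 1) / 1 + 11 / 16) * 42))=-19 / 74340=-0.00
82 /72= 1.14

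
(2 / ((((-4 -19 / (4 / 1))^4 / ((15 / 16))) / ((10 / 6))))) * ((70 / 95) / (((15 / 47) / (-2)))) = -6016 / 2443875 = -0.00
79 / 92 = 0.86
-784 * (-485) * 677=257422480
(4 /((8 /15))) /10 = 0.75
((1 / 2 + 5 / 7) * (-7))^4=83521 / 16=5220.06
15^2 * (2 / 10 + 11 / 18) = 365 / 2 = 182.50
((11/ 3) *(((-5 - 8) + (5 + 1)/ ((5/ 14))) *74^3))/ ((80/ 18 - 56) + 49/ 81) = -2286679032/ 20635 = -110815.56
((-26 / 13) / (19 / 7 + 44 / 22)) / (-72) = 7 / 1188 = 0.01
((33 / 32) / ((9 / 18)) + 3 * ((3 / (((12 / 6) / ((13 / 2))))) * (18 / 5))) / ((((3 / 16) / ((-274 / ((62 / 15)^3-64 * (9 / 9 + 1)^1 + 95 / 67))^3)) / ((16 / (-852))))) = -181588151776215380962500000 / 143908310721945868520129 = -1261.83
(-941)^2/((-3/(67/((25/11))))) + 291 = -652577672/75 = -8701035.63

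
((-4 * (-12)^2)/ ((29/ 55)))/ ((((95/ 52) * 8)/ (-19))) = 41184/ 29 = 1420.14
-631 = -631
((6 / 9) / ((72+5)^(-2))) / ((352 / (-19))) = -10241 / 48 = -213.35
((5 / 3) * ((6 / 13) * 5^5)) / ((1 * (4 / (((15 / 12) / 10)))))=15625 / 208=75.12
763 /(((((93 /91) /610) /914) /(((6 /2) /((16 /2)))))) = 9677918705 /62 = 156095462.98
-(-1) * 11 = 11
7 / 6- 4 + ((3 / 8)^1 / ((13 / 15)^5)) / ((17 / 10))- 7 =-710641883 / 75743772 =-9.38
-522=-522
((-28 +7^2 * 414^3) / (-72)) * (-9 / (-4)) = -108654350.88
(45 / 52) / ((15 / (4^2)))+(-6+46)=532 / 13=40.92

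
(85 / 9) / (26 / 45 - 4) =-425 / 154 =-2.76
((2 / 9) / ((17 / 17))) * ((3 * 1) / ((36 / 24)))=4 / 9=0.44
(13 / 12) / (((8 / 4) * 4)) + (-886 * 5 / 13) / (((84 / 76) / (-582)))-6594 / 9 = 520394229 / 2912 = 178706.81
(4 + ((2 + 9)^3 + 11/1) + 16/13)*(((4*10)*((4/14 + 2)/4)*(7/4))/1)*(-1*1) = -700560/13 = -53889.23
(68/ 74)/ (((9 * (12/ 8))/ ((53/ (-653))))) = -3604/ 652347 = -0.01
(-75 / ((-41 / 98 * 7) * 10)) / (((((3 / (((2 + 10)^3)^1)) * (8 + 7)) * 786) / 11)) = 1.38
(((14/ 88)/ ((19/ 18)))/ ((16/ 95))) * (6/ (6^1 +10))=945/ 2816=0.34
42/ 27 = 14/ 9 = 1.56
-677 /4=-169.25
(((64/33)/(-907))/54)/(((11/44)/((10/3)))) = -1280/2424411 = -0.00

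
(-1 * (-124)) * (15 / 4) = 465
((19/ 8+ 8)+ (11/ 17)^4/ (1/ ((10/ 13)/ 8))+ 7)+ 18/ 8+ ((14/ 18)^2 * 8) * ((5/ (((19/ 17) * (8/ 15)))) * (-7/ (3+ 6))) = -478509308893/ 40104111528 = -11.93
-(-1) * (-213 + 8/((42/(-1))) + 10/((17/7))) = -74639/357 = -209.07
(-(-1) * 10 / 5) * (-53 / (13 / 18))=-1908 / 13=-146.77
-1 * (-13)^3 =2197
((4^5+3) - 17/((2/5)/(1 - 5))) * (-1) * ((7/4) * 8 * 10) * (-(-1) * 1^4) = -167580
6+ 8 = 14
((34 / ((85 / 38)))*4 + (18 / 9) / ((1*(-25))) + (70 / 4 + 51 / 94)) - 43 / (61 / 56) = 2815906 / 71675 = 39.29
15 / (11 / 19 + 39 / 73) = 20805 / 1544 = 13.47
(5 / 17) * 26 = 130 / 17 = 7.65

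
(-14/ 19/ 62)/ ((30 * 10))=-7/ 176700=-0.00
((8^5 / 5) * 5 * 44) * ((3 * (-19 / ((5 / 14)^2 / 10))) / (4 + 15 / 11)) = -354369404928 / 295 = -1201252220.09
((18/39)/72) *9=0.06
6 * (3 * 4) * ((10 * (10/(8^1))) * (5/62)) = 2250/31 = 72.58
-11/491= -0.02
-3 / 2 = -1.50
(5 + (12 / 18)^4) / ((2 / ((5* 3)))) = 2105 / 54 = 38.98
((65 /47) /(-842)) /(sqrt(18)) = -65 * sqrt(2) /237444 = -0.00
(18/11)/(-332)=-9/1826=-0.00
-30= -30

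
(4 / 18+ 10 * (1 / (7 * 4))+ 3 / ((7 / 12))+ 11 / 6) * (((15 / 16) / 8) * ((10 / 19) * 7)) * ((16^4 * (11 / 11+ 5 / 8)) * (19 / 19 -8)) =-138611200 / 57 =-2431775.44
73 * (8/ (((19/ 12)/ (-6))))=-42048/ 19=-2213.05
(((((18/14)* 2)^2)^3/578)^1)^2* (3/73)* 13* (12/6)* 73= 22558211937810432/1156038148314721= 19.51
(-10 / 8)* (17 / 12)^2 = -1445 / 576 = -2.51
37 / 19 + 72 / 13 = 1849 / 247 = 7.49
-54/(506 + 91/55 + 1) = -1485/13988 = -0.11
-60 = -60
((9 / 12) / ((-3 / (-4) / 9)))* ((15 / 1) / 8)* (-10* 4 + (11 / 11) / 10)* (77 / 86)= -829521 / 1376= -602.85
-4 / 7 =-0.57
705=705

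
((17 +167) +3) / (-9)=-20.78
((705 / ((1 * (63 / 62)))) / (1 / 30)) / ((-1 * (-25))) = 5828 / 7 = 832.57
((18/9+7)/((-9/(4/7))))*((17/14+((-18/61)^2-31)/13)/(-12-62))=-788037/87700249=-0.01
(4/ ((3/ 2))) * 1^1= 8/ 3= 2.67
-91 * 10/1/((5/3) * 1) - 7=-553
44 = 44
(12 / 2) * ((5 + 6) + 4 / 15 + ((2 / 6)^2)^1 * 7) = 1084 / 15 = 72.27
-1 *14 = -14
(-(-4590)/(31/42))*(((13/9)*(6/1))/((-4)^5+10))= -21420/403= -53.15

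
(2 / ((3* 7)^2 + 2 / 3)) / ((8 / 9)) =27 / 5300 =0.01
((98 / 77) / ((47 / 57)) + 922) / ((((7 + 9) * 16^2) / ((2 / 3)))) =14921 / 99264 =0.15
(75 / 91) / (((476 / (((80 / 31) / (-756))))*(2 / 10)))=-625 / 21149037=-0.00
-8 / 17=-0.47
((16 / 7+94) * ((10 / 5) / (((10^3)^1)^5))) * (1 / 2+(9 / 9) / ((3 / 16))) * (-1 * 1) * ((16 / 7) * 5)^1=-337 / 26250000000000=-0.00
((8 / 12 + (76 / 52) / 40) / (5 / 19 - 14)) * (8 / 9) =-20843 / 458055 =-0.05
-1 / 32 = -0.03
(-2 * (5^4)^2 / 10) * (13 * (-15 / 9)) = 5078125 / 3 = 1692708.33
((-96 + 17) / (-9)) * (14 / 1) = 1106 / 9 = 122.89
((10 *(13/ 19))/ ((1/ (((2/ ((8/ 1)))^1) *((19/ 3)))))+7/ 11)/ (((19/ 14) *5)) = 5299/ 3135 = 1.69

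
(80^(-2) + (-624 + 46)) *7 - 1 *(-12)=-25817593 / 6400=-4034.00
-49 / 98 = -0.50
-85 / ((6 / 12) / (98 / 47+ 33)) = -280330 / 47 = -5964.47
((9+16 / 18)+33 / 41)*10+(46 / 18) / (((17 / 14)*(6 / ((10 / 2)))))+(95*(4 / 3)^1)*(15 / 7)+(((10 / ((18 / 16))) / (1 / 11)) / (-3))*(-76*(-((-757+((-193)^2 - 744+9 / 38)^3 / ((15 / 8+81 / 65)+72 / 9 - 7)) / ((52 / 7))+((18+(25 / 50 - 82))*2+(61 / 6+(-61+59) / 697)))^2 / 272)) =-620817855618203915434691312934022828024952118422995 / 26997145219913801576268807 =-22995685305284515829286090.00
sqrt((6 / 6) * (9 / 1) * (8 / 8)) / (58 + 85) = 3 / 143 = 0.02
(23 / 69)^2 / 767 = 1 / 6903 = 0.00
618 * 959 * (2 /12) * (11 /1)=1086547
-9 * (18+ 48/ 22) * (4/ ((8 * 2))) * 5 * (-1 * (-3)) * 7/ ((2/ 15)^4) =-5310309375/ 352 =-15086106.18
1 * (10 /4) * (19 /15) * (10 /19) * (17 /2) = 85 /6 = 14.17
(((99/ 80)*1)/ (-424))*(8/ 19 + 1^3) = -2673/ 644480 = -0.00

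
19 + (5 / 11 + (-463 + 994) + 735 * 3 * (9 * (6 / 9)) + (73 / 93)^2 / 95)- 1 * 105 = 123601620269 / 9038205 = 13675.46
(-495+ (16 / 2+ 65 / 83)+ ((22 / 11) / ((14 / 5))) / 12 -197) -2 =-4776917 / 6972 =-685.16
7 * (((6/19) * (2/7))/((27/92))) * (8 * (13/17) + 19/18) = 403880/26163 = 15.44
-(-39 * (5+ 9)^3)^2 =-11452424256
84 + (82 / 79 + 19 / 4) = 28373 / 316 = 89.79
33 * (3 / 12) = 33 / 4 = 8.25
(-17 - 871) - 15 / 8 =-7119 / 8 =-889.88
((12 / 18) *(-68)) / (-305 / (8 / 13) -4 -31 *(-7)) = 64 / 399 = 0.16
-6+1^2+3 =-2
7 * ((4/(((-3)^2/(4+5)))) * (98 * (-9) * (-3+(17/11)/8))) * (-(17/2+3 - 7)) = -6862401/22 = -311927.32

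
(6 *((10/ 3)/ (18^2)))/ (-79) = -5/ 6399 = -0.00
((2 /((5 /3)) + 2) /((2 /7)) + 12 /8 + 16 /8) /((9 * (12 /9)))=49 /40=1.22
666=666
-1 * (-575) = 575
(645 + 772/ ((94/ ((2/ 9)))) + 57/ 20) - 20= 629.68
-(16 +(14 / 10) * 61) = -507 / 5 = -101.40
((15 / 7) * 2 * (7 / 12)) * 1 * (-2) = -5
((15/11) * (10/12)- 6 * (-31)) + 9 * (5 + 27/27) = 5305/22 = 241.14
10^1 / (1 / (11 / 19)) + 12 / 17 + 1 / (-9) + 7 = 38908 / 2907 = 13.38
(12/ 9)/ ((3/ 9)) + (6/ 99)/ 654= 4.00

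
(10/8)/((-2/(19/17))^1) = -95/136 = -0.70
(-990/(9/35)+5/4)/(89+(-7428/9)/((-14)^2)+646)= -2263065/429704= -5.27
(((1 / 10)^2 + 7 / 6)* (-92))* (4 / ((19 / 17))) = -552092 / 1425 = -387.43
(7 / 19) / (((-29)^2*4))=7 / 63916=0.00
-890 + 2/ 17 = -15128/ 17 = -889.88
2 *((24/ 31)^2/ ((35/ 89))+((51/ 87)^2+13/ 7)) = 30104744/ 4041005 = 7.45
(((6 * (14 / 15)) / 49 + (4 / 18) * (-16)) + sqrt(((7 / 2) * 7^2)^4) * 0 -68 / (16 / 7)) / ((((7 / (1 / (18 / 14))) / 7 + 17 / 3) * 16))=-41821 / 140160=-0.30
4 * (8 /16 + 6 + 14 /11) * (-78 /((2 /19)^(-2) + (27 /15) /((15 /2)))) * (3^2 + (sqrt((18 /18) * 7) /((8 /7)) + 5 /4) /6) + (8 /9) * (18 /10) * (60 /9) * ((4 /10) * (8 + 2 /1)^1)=-60951458 /298617 - 389025 * sqrt(7) /99539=-214.45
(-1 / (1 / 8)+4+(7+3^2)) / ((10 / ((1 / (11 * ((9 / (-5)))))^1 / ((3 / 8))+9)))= 10.64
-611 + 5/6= -3661/6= -610.17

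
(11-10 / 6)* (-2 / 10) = -28 / 15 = -1.87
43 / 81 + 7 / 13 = 1126 / 1053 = 1.07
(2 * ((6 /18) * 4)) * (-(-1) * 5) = 40 /3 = 13.33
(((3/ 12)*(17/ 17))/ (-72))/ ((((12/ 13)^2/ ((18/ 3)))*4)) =-169/ 27648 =-0.01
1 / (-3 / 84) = -28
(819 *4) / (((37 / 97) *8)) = 1073.55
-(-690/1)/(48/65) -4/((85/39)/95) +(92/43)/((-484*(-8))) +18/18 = 67313211/88451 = 761.02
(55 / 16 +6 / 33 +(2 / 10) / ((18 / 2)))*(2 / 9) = 28841 / 35640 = 0.81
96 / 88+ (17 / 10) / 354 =42667 / 38940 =1.10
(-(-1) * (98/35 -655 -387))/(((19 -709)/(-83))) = -71878/575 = -125.01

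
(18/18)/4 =1/4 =0.25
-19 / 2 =-9.50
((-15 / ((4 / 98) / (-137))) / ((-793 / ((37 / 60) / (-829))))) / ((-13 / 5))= -1241905 / 68369288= -0.02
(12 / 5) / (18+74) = 3 / 115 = 0.03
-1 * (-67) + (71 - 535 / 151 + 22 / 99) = 183029 / 1359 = 134.68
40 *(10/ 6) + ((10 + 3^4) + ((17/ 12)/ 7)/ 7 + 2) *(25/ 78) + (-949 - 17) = -39879499/ 45864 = -869.52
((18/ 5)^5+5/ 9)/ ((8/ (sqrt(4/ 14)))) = 17021737 * sqrt(14)/ 1575000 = 40.44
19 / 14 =1.36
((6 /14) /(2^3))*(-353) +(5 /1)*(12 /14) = -117 /8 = -14.62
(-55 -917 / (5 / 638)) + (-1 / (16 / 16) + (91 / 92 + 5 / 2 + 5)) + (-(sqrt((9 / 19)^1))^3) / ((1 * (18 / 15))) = -53846087 / 460 -45 * sqrt(19) / 722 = -117056.98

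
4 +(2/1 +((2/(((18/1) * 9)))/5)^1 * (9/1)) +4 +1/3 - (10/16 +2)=2783/360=7.73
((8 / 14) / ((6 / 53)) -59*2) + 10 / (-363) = -112.98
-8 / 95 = -0.08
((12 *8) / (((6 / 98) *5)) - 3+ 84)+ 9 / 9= 1978 / 5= 395.60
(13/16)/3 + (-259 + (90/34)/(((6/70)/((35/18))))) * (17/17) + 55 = -39081/272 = -143.68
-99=-99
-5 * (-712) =3560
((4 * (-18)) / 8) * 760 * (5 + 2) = -47880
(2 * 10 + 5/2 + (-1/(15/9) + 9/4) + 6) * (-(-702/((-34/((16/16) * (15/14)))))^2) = -3343059135/226576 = -14754.69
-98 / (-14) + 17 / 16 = 129 / 16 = 8.06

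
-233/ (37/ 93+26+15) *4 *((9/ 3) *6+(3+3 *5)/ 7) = -6240672/ 13475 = -463.13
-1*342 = -342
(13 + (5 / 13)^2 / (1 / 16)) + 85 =16962 / 169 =100.37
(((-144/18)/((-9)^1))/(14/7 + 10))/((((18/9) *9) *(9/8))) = 8/2187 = 0.00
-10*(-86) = 860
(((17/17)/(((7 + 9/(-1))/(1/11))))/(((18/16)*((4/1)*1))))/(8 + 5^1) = -1/1287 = -0.00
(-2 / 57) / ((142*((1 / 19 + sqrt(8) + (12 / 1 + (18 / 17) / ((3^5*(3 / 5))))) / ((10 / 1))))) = -1448250570 / 6679590751367 + 240176340*sqrt(2) / 6679590751367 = -0.00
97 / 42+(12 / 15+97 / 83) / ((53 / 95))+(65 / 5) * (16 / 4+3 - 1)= 15489793 / 184758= 83.84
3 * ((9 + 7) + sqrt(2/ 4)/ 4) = 3 * sqrt(2)/ 8 + 48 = 48.53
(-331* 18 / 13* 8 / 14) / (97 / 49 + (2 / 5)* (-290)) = 166824 / 72631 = 2.30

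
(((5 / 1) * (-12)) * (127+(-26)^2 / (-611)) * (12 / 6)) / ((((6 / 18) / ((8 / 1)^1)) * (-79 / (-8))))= -136327680 / 3713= -36716.32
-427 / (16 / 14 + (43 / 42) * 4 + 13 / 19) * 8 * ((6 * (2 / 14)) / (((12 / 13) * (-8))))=316407 / 4726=66.95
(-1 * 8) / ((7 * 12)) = -2 / 21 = -0.10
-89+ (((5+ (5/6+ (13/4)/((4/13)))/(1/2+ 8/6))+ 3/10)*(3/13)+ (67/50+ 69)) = -457671/28600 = -16.00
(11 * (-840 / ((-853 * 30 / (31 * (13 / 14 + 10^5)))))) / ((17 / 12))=11457706392 / 14501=790132.16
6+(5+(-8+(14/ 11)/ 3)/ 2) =238/ 33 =7.21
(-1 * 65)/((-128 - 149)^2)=-65/76729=-0.00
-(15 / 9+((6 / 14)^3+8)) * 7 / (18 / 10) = -50140 / 1323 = -37.90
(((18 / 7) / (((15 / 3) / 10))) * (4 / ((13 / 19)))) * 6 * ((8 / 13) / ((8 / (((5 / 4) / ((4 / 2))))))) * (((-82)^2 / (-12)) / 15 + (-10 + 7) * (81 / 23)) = -11308344 / 27209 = -415.61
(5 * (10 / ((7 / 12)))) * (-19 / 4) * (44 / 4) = -31350 / 7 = -4478.57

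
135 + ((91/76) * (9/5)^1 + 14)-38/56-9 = 94082/665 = 141.48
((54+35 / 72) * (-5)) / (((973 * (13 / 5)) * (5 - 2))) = -98075 / 2732184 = -0.04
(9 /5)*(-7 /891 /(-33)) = 7 /16335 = 0.00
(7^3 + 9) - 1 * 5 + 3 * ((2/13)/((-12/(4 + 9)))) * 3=345.50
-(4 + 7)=-11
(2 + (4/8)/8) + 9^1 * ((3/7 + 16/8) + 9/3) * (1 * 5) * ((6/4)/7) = 42657/784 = 54.41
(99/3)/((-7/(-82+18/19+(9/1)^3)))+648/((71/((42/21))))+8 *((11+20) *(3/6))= -27501373/9443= -2912.36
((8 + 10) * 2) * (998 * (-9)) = -323352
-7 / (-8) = 7 / 8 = 0.88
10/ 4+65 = 135/ 2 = 67.50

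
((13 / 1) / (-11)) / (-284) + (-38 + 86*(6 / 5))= 1018489 / 15620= 65.20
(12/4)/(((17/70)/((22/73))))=4620/1241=3.72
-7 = -7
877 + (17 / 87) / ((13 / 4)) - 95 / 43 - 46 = 40309502 / 48633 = 828.85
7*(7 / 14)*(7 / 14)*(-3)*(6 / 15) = -21 / 10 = -2.10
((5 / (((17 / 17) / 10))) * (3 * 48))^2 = 51840000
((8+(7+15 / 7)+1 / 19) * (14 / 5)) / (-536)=-2287 / 25460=-0.09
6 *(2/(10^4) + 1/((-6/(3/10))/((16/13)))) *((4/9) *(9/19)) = -11961/154375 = -0.08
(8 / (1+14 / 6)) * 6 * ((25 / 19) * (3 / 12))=4.74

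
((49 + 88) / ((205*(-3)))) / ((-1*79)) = 0.00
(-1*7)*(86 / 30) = -301 / 15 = -20.07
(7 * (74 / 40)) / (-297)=-259 / 5940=-0.04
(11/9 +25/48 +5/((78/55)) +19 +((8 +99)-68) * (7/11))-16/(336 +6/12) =679607437/13858416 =49.04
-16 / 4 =-4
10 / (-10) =-1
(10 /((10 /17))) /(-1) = -17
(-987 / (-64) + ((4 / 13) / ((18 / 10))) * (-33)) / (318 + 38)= 24413 / 888576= 0.03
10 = 10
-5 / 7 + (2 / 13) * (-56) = -849 / 91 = -9.33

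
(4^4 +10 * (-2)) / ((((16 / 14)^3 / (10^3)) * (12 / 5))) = 12648125 / 192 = 65875.65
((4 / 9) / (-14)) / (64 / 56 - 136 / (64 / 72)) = 2 / 9567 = 0.00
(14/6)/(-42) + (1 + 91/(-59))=-635/1062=-0.60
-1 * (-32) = 32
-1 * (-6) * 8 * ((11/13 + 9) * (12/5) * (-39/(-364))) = 55296/455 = 121.53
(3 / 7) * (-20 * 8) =-480 / 7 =-68.57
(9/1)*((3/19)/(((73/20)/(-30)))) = -11.68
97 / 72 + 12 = 961 / 72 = 13.35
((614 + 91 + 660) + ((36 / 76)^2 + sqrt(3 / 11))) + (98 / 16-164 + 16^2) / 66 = sqrt(33) / 11 + 260506073 / 190608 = 1367.23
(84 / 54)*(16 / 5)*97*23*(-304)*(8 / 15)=-1215377408 / 675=-1800559.12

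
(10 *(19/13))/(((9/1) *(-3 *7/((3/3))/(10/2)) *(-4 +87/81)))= 950/7189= 0.13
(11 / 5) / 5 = 11 / 25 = 0.44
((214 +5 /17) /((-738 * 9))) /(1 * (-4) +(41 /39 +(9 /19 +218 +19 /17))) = -899821 /6042110058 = -0.00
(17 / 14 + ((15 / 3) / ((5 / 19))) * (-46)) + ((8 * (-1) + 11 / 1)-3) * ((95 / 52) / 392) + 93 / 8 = -48225 / 56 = -861.16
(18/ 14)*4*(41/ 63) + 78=3986/ 49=81.35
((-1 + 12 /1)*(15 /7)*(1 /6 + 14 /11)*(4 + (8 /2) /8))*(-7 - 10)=-72675 /28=-2595.54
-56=-56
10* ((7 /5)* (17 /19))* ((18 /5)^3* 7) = 9716112 /2375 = 4090.99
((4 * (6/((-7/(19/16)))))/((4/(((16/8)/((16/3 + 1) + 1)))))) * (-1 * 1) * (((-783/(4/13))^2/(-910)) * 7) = -1362896847/98560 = -13828.09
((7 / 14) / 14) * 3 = 3 / 28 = 0.11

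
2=2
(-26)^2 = 676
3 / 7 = 0.43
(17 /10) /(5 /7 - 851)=-119 /59520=-0.00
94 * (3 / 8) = 35.25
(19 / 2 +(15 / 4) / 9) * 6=119 / 2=59.50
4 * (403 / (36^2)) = 403 / 324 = 1.24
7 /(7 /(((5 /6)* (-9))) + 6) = 105 /76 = 1.38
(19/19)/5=1/5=0.20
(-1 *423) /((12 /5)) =-705 /4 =-176.25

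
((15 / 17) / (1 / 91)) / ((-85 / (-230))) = 62790 / 289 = 217.27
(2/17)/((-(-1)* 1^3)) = 2/17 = 0.12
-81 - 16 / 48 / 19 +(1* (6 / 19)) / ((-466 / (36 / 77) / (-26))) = -82843114 / 1022637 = -81.01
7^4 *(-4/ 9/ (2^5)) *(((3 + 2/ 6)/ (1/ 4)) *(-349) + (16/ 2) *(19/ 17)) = 71088808/ 459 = 154877.58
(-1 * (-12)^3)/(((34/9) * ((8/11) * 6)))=1782/17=104.82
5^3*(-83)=-10375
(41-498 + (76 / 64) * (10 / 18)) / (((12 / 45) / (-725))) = 238209625 / 192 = 1240675.13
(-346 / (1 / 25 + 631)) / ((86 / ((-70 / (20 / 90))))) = 1362375 / 678368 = 2.01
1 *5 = 5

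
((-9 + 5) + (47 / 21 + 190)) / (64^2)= 3953 / 86016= 0.05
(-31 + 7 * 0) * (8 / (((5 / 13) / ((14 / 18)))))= -501.51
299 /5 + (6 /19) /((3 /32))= 6001 /95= 63.17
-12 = -12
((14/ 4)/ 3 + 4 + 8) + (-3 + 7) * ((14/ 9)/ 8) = 251/ 18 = 13.94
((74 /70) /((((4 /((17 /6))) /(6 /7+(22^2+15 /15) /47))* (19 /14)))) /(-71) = -2312833 /26629260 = -0.09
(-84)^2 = 7056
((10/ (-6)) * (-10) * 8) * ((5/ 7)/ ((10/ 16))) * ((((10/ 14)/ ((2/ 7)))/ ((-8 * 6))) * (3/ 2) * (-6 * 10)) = 5000/ 7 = 714.29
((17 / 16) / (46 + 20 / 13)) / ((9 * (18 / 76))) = 4199 / 400464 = 0.01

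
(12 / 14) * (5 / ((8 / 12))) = 45 / 7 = 6.43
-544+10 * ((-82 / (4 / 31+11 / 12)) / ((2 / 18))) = -7601.48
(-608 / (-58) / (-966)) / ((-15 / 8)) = 1216 / 210105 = 0.01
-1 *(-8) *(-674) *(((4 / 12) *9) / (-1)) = 16176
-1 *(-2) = 2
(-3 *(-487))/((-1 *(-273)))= 487/91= 5.35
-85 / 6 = -14.17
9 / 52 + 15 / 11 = 879 / 572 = 1.54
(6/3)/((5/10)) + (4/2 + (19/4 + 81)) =367/4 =91.75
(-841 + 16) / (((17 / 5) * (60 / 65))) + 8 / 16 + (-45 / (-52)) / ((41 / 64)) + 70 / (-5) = -9967709 / 36244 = -275.02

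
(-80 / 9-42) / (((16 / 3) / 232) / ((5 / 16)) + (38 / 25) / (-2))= 74.13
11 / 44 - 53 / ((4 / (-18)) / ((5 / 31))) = 4801 / 124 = 38.72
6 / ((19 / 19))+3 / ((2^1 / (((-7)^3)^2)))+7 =352973 / 2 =176486.50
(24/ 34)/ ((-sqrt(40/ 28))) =-6* sqrt(70)/ 85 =-0.59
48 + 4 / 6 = 146 / 3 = 48.67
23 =23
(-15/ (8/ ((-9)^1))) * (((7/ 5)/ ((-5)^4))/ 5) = 189/ 25000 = 0.01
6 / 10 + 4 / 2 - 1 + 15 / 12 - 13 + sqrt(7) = -203 / 20 + sqrt(7) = -7.50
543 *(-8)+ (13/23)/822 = -4344.00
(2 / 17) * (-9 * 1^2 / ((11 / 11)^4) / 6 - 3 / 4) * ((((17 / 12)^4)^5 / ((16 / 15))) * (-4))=1195362178425756624235765 / 1135928886651103739904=1052.32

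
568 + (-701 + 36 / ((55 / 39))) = -5911 / 55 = -107.47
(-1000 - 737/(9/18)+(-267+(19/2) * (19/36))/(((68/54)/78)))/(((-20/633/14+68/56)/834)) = -4699573522245/365194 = -12868704.09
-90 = -90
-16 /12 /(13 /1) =-0.10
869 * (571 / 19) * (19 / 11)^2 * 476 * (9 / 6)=611948694 / 11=55631699.45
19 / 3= 6.33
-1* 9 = -9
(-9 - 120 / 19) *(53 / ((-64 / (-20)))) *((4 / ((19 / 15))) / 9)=-128525 / 1444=-89.01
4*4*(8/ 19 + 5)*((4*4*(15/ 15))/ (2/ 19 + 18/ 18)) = 26368/ 21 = 1255.62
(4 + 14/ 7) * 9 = 54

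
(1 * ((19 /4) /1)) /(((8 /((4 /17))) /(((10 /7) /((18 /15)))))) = 475 /2856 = 0.17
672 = 672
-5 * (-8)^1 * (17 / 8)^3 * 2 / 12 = 24565 / 384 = 63.97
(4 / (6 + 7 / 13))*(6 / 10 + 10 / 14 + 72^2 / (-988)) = -135992 / 56525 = -2.41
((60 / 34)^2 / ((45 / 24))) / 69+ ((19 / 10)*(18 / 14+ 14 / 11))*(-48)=-597051704 / 2559095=-233.31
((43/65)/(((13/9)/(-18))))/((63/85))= -13158/1183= -11.12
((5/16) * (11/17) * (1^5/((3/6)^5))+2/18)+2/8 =4181/612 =6.83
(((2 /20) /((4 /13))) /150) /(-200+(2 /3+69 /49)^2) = -93639 /8457550000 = -0.00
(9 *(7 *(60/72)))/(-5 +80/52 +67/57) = -11115/484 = -22.96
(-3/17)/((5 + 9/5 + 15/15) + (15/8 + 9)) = -40/4233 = -0.01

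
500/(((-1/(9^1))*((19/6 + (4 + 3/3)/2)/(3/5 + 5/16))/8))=-98550/17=-5797.06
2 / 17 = 0.12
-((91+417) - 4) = -504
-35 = -35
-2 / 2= -1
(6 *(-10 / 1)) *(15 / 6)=-150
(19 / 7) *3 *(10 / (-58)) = -285 / 203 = -1.40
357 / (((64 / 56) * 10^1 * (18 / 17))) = 14161 / 480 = 29.50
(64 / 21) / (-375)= -64 / 7875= -0.01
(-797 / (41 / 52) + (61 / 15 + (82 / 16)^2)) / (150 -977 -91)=38592361 / 36132480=1.07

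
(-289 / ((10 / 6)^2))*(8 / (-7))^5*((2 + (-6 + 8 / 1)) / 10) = 170459136 / 2100875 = 81.14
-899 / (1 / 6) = -5394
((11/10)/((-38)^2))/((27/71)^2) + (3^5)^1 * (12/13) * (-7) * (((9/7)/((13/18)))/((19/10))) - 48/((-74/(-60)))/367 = -35541945147637999/24157345712760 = -1471.27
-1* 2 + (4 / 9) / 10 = -88 / 45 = -1.96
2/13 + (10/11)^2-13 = -18907/1573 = -12.02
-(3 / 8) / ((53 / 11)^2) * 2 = -363 / 11236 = -0.03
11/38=0.29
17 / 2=8.50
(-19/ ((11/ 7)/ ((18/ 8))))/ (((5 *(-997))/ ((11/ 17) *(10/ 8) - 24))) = -1887669/ 14915120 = -0.13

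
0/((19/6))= 0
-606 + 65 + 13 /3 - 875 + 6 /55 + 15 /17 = -3956944 /2805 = -1410.68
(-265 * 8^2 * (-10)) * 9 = 1526400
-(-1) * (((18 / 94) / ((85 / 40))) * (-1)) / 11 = -72 / 8789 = -0.01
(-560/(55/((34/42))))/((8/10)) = -340/33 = -10.30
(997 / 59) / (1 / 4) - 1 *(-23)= 5345 / 59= 90.59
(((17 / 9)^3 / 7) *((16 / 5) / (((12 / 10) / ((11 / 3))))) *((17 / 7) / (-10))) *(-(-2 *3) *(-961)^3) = 6523017154790488 / 535815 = 12174009975.07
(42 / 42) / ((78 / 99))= 33 / 26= 1.27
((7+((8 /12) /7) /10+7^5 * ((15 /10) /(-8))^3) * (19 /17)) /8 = -848030591 /58490880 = -14.50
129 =129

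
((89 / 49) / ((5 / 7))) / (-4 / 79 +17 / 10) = 14062 / 9121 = 1.54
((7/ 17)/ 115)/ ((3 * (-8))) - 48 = -2252167/ 46920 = -48.00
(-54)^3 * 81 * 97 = -1237194648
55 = 55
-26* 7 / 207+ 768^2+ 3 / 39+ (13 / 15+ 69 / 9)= 7936185941 / 13455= 589831.73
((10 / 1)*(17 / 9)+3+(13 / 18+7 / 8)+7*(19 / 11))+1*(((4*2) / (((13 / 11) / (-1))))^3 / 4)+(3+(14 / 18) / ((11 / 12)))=-66330131 / 1740024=-38.12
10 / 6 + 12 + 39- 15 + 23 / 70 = 7979 / 210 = 38.00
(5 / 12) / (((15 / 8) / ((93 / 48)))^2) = 961 / 2160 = 0.44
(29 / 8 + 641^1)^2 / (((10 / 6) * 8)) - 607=78230027 / 2560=30558.60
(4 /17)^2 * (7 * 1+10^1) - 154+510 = 356.94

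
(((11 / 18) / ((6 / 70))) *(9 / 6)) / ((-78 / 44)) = -4235 / 702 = -6.03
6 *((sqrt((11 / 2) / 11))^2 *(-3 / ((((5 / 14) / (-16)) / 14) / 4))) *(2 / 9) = 25088 / 5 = 5017.60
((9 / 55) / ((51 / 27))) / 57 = 27 / 17765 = 0.00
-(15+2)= -17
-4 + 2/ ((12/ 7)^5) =-480857/ 124416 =-3.86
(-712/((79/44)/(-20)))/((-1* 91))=-626560/7189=-87.16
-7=-7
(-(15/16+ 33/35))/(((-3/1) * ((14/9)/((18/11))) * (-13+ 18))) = 28431/215600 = 0.13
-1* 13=-13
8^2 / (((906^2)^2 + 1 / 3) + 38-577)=6 / 63166100471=0.00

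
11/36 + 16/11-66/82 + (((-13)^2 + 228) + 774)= 19027865/16236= 1171.96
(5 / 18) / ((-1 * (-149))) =5 / 2682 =0.00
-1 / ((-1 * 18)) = 0.06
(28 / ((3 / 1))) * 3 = 28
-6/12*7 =-7/2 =-3.50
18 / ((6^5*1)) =1 / 432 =0.00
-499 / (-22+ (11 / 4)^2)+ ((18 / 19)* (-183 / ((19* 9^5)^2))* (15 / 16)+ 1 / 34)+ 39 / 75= 35.11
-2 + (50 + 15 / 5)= 51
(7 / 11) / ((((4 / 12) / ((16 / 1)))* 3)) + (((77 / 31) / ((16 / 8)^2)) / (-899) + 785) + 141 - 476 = 564290665 / 1226236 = 460.18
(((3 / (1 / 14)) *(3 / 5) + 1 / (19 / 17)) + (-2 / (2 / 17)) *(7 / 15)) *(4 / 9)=20704 / 2565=8.07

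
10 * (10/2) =50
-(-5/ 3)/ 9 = 5/ 27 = 0.19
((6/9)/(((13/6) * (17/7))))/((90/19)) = 0.03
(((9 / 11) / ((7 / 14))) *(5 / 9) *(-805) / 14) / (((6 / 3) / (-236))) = 67850 / 11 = 6168.18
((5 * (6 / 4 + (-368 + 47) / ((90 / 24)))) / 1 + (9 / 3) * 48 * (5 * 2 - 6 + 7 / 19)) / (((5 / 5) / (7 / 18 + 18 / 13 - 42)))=-74598025 / 8892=-8389.34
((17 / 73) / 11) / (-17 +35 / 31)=-527 / 395076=-0.00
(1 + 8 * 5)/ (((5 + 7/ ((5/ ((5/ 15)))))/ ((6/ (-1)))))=-45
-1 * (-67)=67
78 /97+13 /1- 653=-62002 /97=-639.20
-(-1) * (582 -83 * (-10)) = 1412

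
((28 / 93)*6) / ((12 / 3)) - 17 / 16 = -0.61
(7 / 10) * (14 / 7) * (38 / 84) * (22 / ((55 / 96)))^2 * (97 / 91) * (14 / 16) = 1415424 / 1625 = 871.03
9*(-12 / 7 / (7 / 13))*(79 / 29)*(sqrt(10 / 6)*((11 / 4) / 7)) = -101673*sqrt(15) / 9947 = -39.59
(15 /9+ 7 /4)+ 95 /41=2821 /492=5.73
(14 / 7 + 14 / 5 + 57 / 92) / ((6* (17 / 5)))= 831 / 3128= 0.27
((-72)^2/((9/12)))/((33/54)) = 124416/11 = 11310.55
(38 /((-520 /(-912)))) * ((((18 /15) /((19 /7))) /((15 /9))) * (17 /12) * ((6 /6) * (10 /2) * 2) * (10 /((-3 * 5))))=-54264 /325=-166.97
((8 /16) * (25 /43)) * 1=25 /86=0.29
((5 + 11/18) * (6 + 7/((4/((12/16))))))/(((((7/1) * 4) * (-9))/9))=-1313/896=-1.47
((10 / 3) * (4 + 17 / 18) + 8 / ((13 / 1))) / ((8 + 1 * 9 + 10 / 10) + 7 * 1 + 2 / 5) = 30005 / 44577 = 0.67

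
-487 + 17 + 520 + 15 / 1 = 65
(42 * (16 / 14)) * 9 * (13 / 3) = 1872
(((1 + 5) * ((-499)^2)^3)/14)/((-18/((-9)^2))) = -416837745101169027/14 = -29774124650083501.93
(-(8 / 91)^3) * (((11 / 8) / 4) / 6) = -88 / 2260713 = -0.00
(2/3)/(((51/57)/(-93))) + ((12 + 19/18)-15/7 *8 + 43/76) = -5926901/81396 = -72.82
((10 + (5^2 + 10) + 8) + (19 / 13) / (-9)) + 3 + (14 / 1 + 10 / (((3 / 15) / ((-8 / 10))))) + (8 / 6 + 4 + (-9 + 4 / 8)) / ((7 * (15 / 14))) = 1912 / 65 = 29.42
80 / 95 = 16 / 19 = 0.84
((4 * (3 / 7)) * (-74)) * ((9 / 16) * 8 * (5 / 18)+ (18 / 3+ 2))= -8214 / 7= -1173.43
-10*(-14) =140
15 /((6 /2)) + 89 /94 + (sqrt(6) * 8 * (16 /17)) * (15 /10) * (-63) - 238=-12096 * sqrt(6) /17 - 21813 /94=-1974.94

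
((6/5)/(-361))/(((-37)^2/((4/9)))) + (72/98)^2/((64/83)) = 49838429773/71195748540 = 0.70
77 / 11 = 7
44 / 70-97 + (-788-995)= -65778 / 35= -1879.37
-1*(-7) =7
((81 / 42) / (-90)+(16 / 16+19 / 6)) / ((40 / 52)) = 22633 / 4200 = 5.39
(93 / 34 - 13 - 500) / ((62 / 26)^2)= -89.73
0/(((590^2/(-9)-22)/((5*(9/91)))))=0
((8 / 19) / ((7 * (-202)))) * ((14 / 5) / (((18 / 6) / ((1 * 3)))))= -0.00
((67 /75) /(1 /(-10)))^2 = 17956 /225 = 79.80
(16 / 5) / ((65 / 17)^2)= 4624 / 21125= 0.22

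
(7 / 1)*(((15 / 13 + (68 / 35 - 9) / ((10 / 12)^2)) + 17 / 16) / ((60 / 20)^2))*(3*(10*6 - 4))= -10123127 / 9750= -1038.27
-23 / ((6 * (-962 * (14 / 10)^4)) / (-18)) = -43125 / 2309762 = -0.02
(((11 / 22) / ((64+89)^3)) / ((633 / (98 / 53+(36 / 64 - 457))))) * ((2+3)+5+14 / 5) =-256994 / 200263877955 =-0.00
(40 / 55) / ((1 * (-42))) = -4 / 231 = -0.02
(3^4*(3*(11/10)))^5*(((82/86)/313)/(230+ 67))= 18837453843150129/1345900000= 13996176.42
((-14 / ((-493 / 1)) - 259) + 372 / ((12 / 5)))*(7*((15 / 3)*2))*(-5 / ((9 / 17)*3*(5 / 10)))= 11960200 / 261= 45824.52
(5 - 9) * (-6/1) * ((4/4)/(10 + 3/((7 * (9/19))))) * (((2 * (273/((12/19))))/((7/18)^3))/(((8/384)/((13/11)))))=32359481856/17633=1835165.99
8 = 8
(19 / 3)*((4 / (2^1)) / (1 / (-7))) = -266 / 3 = -88.67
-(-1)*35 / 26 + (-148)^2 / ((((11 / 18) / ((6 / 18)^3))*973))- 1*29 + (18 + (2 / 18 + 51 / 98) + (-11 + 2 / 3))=-157707430 / 8765757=-17.99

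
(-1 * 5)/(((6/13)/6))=-65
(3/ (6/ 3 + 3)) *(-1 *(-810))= 486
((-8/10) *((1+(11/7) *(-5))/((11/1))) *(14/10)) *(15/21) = 192/385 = 0.50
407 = 407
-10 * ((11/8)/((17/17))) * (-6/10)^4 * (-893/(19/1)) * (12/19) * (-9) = -1130679/2375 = -476.08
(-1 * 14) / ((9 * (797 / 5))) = -70 / 7173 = -0.01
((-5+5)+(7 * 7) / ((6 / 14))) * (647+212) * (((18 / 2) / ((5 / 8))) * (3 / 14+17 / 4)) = 6313650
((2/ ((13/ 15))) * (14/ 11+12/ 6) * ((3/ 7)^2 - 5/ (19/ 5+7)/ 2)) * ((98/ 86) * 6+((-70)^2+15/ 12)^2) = -1900641084585/ 219128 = -8673656.88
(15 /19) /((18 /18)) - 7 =-118 /19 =-6.21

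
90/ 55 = 18/ 11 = 1.64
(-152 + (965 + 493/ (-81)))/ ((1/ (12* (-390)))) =-33987200/ 9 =-3776355.56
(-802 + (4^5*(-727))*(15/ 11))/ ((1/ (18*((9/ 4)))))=-452609451/ 11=-41146313.73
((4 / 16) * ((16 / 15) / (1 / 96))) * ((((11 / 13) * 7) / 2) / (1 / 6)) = 29568 / 65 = 454.89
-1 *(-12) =12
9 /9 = 1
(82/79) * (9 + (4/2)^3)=1394/79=17.65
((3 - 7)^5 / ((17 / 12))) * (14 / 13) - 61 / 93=-16012457 / 20553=-779.08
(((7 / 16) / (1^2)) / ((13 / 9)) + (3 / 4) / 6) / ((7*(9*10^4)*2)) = 89 / 262080000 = 0.00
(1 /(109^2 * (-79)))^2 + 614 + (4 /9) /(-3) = 14601165004343801 /23786138235627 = 613.85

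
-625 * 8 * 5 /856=-3125 /107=-29.21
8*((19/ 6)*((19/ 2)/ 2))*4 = 1444/ 3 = 481.33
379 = 379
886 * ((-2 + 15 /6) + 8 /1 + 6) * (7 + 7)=179858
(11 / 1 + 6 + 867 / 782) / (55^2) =833 / 139150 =0.01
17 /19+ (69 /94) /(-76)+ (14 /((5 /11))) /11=131631 /35720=3.69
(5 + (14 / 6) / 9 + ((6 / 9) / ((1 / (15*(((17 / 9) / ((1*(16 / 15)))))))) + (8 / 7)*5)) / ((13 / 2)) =43367 / 9828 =4.41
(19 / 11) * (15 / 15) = 19 / 11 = 1.73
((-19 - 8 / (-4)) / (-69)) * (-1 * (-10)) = 170 / 69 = 2.46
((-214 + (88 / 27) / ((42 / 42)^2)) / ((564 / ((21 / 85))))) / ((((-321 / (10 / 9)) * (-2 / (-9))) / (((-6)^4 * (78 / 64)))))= 776685 / 341972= 2.27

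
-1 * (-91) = 91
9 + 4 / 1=13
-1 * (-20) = 20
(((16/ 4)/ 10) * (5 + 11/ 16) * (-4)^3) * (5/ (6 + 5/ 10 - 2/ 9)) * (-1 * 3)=39312/ 113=347.89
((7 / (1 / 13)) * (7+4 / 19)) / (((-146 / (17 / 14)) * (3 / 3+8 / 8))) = -30277 / 11096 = -2.73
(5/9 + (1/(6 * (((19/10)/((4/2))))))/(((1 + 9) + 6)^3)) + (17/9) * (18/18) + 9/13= 14280899/4552704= 3.14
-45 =-45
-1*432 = -432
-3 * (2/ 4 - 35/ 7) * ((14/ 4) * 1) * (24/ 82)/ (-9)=-1.54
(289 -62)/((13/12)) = 2724/13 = 209.54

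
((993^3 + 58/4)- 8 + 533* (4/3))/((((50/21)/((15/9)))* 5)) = 8224837943/60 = 137080632.38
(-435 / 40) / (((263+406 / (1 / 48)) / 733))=-63771 / 158008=-0.40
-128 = -128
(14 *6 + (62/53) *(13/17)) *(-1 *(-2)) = 152980/901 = 169.79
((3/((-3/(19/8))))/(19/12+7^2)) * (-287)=13.48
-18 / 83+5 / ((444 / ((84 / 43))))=-25733 / 132053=-0.19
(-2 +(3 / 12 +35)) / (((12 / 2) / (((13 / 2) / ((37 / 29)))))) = 50141 / 1776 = 28.23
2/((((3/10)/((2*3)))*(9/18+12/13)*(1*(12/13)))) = 3380/111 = 30.45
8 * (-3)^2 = 72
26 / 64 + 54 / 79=2755 / 2528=1.09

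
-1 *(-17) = 17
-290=-290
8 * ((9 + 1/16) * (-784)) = -56840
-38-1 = -39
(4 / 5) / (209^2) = 4 / 218405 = 0.00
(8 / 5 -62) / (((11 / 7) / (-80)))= 33824 / 11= 3074.91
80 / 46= 40 / 23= 1.74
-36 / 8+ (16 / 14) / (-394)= -4.50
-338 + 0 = -338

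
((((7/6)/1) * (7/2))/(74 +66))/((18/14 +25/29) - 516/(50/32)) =-7105/79923264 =-0.00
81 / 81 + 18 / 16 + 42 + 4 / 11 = 3915 / 88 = 44.49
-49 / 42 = -7 / 6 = -1.17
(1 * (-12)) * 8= -96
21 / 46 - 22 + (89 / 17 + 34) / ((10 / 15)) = 14588 / 391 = 37.31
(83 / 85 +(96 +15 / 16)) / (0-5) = -133163 / 6800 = -19.58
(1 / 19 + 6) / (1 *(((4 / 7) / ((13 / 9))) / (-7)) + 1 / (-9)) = -659295 / 18259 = -36.11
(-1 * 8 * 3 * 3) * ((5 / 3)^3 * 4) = -4000 / 3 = -1333.33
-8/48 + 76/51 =1.32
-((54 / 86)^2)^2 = -531441 / 3418801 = -0.16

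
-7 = -7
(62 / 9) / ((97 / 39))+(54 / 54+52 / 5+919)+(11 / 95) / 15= 128988457 / 138225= 933.18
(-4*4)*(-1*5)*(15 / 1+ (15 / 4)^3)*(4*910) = 19724250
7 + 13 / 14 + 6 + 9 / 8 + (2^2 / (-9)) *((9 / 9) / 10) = 37823 / 2520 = 15.01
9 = 9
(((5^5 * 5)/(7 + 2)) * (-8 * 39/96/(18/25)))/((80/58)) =-29453125/5184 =-5681.54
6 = 6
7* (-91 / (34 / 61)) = -38857 / 34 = -1142.85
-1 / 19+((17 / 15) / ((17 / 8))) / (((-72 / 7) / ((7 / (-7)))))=-2 / 2565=-0.00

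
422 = 422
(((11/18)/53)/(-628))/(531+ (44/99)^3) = -891/25772666584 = -0.00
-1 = -1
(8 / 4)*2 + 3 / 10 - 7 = -2.70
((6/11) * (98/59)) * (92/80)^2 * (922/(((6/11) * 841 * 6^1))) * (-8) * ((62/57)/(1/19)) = -740874022/11164275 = -66.36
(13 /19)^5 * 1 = 371293 /2476099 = 0.15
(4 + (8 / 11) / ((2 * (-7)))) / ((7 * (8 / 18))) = 684 / 539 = 1.27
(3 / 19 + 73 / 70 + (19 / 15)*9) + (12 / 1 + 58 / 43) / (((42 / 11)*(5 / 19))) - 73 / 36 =4912031 / 205884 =23.86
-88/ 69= -1.28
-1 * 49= -49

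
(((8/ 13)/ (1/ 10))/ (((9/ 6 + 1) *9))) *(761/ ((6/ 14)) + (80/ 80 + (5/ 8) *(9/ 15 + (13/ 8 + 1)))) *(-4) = -683014/ 351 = -1945.91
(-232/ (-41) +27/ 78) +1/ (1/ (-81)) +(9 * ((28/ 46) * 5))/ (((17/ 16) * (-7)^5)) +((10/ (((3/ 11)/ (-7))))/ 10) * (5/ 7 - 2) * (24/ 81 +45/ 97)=-49.91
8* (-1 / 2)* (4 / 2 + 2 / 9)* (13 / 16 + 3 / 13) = -9.27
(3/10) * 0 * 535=0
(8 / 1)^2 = 64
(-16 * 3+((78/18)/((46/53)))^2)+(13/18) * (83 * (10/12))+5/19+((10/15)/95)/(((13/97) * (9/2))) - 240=-278108243/1306630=-212.84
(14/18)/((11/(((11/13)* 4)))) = 28/117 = 0.24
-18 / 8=-9 / 4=-2.25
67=67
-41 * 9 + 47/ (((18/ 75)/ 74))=42368/ 3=14122.67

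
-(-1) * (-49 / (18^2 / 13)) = -637 / 324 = -1.97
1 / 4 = 0.25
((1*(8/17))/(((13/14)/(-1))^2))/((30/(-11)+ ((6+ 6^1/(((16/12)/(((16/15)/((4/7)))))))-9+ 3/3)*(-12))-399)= -86240/75614487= -0.00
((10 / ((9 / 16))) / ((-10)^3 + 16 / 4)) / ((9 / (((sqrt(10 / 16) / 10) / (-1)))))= sqrt(10) / 20169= 0.00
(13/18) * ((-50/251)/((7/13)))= -4225/15813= -0.27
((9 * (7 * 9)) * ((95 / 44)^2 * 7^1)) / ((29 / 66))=107460675 / 2552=42108.41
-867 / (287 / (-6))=18.13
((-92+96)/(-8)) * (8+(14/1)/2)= -15/2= -7.50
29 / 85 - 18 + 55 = 3174 / 85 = 37.34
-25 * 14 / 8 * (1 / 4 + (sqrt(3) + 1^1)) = -175 * sqrt(3) / 4 - 875 / 16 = -130.46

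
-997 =-997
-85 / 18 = -4.72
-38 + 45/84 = -1049/28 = -37.46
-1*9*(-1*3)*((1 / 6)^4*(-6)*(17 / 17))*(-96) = 12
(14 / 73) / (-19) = -14 / 1387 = -0.01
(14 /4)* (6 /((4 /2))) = 21 /2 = 10.50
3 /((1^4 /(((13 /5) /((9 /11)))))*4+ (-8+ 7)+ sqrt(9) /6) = 858 /217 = 3.95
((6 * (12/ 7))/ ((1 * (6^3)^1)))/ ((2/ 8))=4/ 21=0.19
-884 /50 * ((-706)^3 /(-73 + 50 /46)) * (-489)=874667665603992 /20675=42305570283.14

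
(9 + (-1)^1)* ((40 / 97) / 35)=64 / 679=0.09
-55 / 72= -0.76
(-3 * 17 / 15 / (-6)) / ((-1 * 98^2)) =-17 / 288120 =-0.00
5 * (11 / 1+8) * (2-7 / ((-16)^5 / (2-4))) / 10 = 19.00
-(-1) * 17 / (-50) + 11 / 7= 431 / 350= 1.23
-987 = -987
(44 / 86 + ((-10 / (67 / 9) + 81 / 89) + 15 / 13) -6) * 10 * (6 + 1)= -1112457220 / 3333317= -333.74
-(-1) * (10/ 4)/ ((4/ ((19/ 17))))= 95/ 136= 0.70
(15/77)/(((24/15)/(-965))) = -72375/616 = -117.49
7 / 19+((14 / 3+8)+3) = 914 / 57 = 16.04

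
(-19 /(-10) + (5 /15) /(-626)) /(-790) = -4459 /1854525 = -0.00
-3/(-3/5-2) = 15/13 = 1.15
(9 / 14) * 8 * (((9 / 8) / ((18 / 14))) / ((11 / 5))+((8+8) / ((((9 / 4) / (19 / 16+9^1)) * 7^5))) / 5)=26528401 / 12941390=2.05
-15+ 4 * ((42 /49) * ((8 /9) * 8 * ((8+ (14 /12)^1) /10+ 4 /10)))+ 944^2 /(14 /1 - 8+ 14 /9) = 631684219 /5355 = 117961.57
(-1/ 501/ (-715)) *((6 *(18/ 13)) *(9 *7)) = 0.00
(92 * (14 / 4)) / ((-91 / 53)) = -2438 / 13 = -187.54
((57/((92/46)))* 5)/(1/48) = 6840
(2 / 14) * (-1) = -1 / 7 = -0.14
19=19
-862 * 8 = -6896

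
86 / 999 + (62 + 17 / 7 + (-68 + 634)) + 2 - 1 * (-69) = 701.51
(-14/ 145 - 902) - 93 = -144289/ 145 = -995.10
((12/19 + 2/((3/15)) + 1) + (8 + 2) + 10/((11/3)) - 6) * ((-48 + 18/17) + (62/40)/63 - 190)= -6490609087/1492260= -4349.52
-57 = -57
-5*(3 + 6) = -45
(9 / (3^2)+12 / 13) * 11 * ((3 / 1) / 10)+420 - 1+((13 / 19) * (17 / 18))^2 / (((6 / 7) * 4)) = 15526503043 / 36492768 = 425.47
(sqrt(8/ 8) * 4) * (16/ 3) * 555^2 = 6571200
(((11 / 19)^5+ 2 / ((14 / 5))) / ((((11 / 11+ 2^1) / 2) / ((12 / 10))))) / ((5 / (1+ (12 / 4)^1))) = 216125632 / 433317325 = 0.50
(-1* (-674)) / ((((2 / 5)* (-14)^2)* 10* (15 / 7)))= 337 / 840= 0.40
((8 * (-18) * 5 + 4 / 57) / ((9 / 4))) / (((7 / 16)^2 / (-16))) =672333824 / 25137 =26746.78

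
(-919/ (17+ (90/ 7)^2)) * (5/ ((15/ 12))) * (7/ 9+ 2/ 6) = -1801240/ 80397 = -22.40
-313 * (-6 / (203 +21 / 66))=13772 / 1491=9.24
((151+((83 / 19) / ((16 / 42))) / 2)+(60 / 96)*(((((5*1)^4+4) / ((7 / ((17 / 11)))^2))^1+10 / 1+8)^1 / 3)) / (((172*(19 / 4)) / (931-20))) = 822006923449 / 4417721616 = 186.07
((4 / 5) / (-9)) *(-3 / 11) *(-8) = -32 / 165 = -0.19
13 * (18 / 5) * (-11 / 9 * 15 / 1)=-858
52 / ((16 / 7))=91 / 4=22.75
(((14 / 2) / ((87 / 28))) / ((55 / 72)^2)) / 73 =338688 / 6403925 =0.05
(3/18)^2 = 1/36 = 0.03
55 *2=110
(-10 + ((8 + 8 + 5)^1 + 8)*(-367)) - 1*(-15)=-10638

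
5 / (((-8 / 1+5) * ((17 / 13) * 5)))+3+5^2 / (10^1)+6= 1147 / 102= 11.25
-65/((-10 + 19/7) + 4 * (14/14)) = 455/23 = 19.78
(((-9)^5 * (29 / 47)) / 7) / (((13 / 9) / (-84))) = 184941468 / 611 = 302686.53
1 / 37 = 0.03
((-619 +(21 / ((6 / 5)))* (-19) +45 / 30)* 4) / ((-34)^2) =-950 / 289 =-3.29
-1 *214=-214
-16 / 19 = -0.84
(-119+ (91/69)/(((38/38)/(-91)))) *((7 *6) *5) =-1154440/23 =-50193.04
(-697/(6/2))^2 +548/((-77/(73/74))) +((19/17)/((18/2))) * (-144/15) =53970.56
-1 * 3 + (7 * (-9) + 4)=-62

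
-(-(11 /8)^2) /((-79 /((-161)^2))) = -3136441 /5056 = -620.34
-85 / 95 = -0.89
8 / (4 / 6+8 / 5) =60 / 17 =3.53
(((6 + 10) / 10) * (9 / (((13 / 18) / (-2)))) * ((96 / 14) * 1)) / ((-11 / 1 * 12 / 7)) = 10368 / 715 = 14.50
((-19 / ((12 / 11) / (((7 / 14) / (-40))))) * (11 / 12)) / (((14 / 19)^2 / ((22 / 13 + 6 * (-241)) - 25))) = -5284221613 / 9784320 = -540.07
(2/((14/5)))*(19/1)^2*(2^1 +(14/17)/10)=63897/119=536.95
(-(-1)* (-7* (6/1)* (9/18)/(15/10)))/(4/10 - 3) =70/13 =5.38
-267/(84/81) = -7209/28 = -257.46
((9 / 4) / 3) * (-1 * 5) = -15 / 4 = -3.75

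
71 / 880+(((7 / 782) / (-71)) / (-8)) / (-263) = 32398798 / 401562865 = 0.08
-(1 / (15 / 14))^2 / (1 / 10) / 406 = -28 / 1305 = -0.02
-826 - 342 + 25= -1143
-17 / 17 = -1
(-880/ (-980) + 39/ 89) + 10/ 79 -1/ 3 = 1167310/ 1033557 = 1.13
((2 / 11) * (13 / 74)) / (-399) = -13 / 162393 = -0.00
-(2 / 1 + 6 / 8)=-11 / 4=-2.75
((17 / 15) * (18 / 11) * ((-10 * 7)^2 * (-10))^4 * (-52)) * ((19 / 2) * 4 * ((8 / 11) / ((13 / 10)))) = -1430039595264000000000000 / 121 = -11818509051768595041322.31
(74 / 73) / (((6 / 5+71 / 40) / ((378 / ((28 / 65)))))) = 2597400 / 8687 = 299.00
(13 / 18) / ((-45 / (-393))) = 1703 / 270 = 6.31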